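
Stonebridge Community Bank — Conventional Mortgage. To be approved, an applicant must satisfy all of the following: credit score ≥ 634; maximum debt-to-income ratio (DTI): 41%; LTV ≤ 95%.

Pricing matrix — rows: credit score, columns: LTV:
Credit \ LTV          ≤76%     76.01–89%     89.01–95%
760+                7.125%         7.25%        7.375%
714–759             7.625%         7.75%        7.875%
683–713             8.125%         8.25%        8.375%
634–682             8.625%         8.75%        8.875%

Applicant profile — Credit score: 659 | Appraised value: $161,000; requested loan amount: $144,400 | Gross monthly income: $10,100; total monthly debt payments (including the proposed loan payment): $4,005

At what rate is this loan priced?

Credit score 659 ≥ 634; DTI: 4,005 ÷ 10,100 = 39.7%, within the 41% cap
Loan-to-value = 144,400/161,000 = 89.7% — pass (95% max)
Row: 659 falls in 634–682. Column: 89.7% falls in 89.01–95%. Rate = 8.875%.

8.875%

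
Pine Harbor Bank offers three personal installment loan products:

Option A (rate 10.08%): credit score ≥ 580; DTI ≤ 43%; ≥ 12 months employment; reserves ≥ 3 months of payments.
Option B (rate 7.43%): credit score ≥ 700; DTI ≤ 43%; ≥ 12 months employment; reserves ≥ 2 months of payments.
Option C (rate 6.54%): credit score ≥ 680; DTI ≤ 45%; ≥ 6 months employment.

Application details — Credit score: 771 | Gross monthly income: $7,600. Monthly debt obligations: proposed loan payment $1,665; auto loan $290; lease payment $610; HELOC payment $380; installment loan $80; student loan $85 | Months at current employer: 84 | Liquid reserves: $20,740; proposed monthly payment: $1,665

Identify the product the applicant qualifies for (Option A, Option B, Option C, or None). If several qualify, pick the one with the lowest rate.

Total debts = (1,665 + 290 + 610 + 380 + 80 + 85) = 3,110; DTI = 3,110/7,600 = 40.9%.
Reserves = 20,740/1,665 = 12.5 months.
Option A: score 771 ≥ 580; DTI 40.9% ≤ 43%; employment 84 ≥ 12 mo; reserves 12.5 ≥ 3 mo → qualifies.
Option B: score 771 ≥ 700; DTI 40.9% ≤ 43%; employment 84 ≥ 12 mo; reserves 12.5 ≥ 2 mo → qualifies.
Option C: score 771 ≥ 680; DTI 40.9% ≤ 45%; employment 84 ≥ 6 mo → qualifies.
Qualifying: Option A, Option B, Option C. Lowest rate is 6.54% → Option C.

Option C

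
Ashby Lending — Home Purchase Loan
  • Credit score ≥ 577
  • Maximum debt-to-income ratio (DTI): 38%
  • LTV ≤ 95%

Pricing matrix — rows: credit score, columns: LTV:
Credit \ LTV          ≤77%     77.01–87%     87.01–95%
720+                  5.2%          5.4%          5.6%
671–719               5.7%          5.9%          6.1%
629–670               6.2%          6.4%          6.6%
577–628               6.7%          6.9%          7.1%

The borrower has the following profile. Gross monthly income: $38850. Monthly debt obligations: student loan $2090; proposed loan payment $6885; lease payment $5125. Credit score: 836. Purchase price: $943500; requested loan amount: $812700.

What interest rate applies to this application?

5.4%

Credit score 836 ≥ 577; Total monthly debts = (2,090 + 6,885 + 5,125) = 14,100. Debt-to-income = 14,100/38,850 = 36.3% — meets 38% limit
LTV: 812,700 ÷ 943,500 = 86.1%, within 95% cap
Score 836 is in the 720+ band; LTV 86.1% is in the 77.01–87% band → 5.4%.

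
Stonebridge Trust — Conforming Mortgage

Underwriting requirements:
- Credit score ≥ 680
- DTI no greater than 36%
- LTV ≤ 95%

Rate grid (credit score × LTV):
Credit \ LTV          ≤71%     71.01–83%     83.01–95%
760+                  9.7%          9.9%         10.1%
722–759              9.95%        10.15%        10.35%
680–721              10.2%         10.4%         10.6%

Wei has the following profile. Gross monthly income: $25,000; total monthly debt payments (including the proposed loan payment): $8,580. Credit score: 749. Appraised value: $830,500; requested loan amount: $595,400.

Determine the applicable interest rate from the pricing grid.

10.15%

Credit score 749 ≥ 680; DTI = 8,580/25,000 = 34.3% ≤ 36%
LTV = 595,400/830,500 = 71.7% ≤ 95%
Credit 749 → row 722–759; LTV 71.7% → column 71.01–83%. Grid cell → 10.15%.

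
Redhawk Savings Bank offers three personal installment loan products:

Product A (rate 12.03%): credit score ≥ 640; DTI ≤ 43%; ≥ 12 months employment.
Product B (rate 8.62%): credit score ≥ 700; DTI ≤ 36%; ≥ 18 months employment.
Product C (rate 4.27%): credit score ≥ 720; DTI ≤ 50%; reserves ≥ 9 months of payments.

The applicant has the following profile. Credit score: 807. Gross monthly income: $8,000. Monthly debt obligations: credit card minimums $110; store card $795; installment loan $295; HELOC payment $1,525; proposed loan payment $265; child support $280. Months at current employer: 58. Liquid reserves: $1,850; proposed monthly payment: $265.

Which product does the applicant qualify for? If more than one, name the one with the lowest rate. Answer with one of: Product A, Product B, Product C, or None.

Product A

Total debts = (110 + 795 + 295 + 1,525 + 265 + 280) = 3,270; DTI = 3,270/8,000 = 40.9%.
Reserves = 1,850/265 = 7.0 months.
Product A: score 807 ≥ 640; DTI 40.9% ≤ 43%; employment 58 ≥ 12 mo → qualifies.
Product B: score 807 ≥ 700; DTI 40.9% > 36%; employment 58 ≥ 18 mo → does not qualify.
Product C: score 807 ≥ 720; DTI 40.9% ≤ 50%; reserves 7.0 < 9 mo → does not qualify.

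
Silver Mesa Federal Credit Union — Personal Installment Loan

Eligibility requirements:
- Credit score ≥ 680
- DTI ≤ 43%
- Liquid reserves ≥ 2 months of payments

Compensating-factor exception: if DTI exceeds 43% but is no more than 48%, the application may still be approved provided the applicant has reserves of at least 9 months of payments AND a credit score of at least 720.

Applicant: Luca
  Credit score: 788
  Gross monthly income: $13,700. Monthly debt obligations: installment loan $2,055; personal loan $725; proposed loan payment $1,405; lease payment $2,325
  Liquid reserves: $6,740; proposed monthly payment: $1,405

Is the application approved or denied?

Denied

Credit score 788 ≥ 680 (meets base)
Total debts = (2,055 + 725 + 1,405 + 2,325) = 6,510. DTI: 6,510 ÷ 13,700 = 47.5%, over the 43% base limit.
Reserves: 6,740 ÷ 1,405 = 4.8 months (meets 2-month minimum)
DTI 47.5% is within the 43%–48% exception band; checking compensating factors.
Reserves 4.8 < 9 months; credit score 788 ≥ 720.
Override conditions not both satisfied; exception does not apply.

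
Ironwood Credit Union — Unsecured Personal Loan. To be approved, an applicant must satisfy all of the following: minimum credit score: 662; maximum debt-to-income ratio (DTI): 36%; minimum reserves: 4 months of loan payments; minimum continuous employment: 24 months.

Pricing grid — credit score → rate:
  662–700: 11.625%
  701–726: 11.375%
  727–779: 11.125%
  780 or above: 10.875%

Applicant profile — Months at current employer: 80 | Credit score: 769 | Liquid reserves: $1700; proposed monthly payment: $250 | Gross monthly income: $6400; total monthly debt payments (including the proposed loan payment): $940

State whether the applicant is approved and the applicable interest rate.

Approved at 11.125%

Credit score 769 ≥ 662 (meets minimum)
Debt-to-income = 940/6,400 = 14.7% — meets 36% limit
Employment 80 ≥ 24 months
Reserves: 1,700 ÷ 250 = 6.8 months (meets 4-month minimum)
All requirements met. Score 769 falls in the 727–779 tier → 11.125%.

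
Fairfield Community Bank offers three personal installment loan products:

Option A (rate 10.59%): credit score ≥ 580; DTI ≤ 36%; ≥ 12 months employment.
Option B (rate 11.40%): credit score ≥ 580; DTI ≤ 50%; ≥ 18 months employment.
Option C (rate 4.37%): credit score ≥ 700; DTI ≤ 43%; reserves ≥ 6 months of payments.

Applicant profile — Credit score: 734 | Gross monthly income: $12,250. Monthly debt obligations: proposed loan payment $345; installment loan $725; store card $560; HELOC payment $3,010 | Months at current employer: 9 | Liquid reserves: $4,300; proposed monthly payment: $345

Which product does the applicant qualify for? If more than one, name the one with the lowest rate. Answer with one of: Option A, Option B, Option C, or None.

Total debts = (345 + 725 + 560 + 3,010) = 4,640; DTI = 4,640/12,250 = 37.9%.
Reserves = 4,300/345 = 12.5 months.
Option A: score 734 ≥ 580; DTI 37.9% > 36%; employment 9 < 12 mo → does not qualify.
Option B: score 734 ≥ 580; DTI 37.9% ≤ 50%; employment 9 < 18 mo → does not qualify.
Option C: score 734 ≥ 700; DTI 37.9% ≤ 43%; reserves 12.5 ≥ 6 mo → qualifies.

Option C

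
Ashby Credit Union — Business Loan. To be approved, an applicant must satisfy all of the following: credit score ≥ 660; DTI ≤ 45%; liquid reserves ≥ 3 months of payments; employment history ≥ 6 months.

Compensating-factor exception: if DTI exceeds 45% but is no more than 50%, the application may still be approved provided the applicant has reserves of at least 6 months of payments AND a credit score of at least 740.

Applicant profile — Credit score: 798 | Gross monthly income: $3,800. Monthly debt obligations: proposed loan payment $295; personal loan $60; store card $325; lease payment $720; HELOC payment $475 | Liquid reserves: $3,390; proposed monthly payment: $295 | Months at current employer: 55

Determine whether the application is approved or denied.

Credit score 798 ≥ 660 (meets base)
Total debts = (295 + 60 + 325 + 720 + 475) = 1,875. DTI: 1,875 ÷ 3,800 = 49.3%, over the 45% base limit.
Reserves: 3,390 ÷ 295 = 11.5 months (meets 3-month minimum)
Employment 55 ≥ 6 months
DTI 49.3% is within the 45%–50% exception band; checking compensating factors.
Reserves 11.5 ≥ 6 months; credit score 798 ≥ 740.
Both override conditions satisfied; DTI exception granted.

Approved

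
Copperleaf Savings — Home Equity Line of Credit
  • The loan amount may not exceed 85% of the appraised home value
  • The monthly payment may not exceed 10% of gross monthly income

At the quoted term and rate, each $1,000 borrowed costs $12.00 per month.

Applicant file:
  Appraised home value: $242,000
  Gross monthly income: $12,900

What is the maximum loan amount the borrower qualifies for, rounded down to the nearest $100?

$107,500

Payment cap: 10% × $12,900 = $1,290/month.
At $12.00 per $1,000, that supports 1,290/12.00 × 1,000 ≈ $107,500 → $107,500.
LTV cap: 85% × $242,000 = $205,700 → $205,700.
Binding constraint: payment-to-income.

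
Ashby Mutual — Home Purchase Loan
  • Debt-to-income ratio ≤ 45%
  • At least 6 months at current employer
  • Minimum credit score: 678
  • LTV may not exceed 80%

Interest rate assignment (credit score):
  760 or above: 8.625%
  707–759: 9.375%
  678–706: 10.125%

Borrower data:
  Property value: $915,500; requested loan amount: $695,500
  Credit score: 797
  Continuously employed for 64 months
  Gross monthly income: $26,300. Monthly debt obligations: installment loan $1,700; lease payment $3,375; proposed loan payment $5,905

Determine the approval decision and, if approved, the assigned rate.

Approved at 8.625%

Credit score 797 ≥ 678 (meets minimum)
Total monthly debts = (1,700 + 3,375 + 5,905) = 10,980. DTI: 10,980 ÷ 26,300 = 41.7%, within the 45% cap
Employment 64 ≥ 6 months
LTV = 695,500/915,500 = 76% ≤ 80%
All requirements met. Score 797 falls in the 760 or above tier → 8.625%.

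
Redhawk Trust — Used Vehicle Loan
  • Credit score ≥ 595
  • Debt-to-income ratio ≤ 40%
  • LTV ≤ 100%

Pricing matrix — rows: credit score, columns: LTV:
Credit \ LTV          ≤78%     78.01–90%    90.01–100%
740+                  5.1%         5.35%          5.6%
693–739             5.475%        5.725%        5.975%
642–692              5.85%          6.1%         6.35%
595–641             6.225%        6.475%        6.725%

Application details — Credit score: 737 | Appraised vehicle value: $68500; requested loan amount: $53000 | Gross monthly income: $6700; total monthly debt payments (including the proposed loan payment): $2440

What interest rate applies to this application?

Credit score 737 ≥ 595; DTI = 2,440/6,700 = 36.4% ≤ 40%
LTV: 53,000 ÷ 68,500 = 77.4%, within 100% cap
Credit 737 → row 693–739; LTV 77.4% → column ≤78%. Grid cell → 5.475%.

5.475%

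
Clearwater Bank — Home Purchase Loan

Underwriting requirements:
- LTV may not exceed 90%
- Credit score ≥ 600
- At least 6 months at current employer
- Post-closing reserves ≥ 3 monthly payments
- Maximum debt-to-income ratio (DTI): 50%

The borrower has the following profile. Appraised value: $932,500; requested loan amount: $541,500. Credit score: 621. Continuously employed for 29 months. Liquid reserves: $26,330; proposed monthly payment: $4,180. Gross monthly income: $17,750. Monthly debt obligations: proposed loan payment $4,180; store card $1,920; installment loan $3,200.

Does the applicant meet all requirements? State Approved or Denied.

LTV: 541,500 ÷ 932,500 = 58.1%, within 90% cap
Credit score 621 ≥ 600 (meets)
Employment 29 ≥ 6 months
Reserves: 26,330 ÷ 4,180 = 6.3 months (meets 3-month minimum)
Total monthly debts = (4,180 + 1,920 + 3,200) = 9,300. Debt-to-income = 9,300/17,750 = 52.4% — over 50% limit
Fails on DTI.

Denied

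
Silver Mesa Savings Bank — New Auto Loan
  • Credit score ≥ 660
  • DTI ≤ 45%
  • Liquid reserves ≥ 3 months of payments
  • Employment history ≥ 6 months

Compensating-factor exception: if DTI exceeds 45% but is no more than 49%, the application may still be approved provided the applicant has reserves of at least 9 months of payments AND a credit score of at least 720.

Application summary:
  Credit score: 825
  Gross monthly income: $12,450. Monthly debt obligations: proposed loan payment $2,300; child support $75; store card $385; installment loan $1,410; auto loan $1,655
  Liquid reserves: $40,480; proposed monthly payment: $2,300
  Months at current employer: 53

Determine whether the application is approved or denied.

Approved

Credit score 825 ≥ 660 (meets base)
Total debts = (2,300 + 75 + 385 + 1,410 + 1,655) = 5,825. DTI: 5,825 ÷ 12,450 = 46.8%, over the 45% base limit.
Reserves = 40,480/2,300 = 17.6 months ≥ 3
Employment 53 ≥ 6 months
46.8% falls in the override range (45%–49%), so the compensating-factor test applies.
Override check — reserves: 17.6 mo (ok); score: 825 (ok).
Both compensating conditions met → exception applies.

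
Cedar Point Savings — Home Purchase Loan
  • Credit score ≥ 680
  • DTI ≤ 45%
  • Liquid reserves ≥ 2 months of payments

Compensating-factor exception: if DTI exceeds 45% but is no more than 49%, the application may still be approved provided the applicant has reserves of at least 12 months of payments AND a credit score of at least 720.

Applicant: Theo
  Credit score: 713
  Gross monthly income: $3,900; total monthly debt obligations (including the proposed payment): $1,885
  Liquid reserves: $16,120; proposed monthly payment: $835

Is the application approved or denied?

Credit score 713 ≥ 680 (meets base)
DTI = 1,885/3,900 = 48.3% > 45% — standard DTI limit exceeded.
Liquid reserves cover 16,120/835 = 19.3 months — ≥ 2 required
48.3% falls in the override range (45%–49%), so the compensating-factor test applies.
Override check — reserves: 19.3 mo (ok); score: 713 (below 720).
Override conditions not both satisfied; exception does not apply.

Denied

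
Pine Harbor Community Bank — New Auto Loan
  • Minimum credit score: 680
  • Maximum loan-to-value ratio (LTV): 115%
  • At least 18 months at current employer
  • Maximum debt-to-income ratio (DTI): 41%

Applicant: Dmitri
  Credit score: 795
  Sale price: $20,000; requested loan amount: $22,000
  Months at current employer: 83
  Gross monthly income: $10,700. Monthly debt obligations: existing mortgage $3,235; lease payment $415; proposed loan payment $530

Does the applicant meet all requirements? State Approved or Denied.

Credit score 795 ≥ 680 (meets)
Loan-to-value = 22,000/20,000 = 110% — pass (115% max)
Employment 83 ≥ 18 months
Total monthly debts = (3,235 + 415 + 530) = 4,180. DTI: 4,180 ÷ 10,700 = 39.1%, within the 41% cap
All criteria satisfied.

Approved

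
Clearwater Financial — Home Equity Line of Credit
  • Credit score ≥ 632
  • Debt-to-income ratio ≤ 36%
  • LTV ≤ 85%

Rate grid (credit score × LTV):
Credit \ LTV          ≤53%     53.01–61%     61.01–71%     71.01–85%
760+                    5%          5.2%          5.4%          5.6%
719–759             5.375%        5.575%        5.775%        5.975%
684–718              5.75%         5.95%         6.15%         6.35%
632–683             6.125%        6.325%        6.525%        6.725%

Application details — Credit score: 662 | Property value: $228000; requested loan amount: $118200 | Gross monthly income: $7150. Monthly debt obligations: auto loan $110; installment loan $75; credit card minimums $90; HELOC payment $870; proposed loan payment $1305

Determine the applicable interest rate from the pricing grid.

Credit score 662 ≥ 632; Total monthly debts = (110 + 75 + 90 + 870 + 1,305) = 2,450. DTI = 2,450/7,150 = 34.3% ≤ 36%
LTV = 118,200/228,000 = 51.8% ≤ 85%
Row: 662 falls in 632–683. Column: 51.8% falls in ≤53%. Rate = 6.125%.

6.125%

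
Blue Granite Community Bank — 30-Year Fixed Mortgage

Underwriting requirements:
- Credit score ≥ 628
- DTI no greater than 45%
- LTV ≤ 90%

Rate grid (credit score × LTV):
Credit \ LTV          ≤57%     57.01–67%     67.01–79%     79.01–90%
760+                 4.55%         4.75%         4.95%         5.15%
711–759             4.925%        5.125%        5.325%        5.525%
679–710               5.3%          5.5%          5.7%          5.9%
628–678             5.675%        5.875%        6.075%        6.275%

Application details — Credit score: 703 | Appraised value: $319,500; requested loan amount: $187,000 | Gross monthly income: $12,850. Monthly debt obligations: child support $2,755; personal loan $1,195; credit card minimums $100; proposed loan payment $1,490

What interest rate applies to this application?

Credit score 703 ≥ 628; Total monthly debts = (2,755 + 1,195 + 100 + 1,490) = 5,540. Debt-to-income = 5,540/12,850 = 43.1% — meets 45% limit
LTV = 187,000/319,500 = 58.5% ≤ 90%
Score 703 is in the 679–710 band; LTV 58.5% is in the 57.01–67% band → 5.5%.

5.5%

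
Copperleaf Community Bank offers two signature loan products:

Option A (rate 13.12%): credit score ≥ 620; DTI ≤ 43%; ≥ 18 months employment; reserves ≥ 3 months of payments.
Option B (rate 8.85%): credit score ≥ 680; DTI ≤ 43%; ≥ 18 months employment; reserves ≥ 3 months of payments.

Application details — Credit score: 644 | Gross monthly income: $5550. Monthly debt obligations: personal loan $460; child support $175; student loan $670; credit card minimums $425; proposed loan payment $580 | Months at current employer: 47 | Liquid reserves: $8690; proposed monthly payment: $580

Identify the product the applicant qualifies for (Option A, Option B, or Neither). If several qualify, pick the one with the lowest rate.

Option A

Total debts = (460 + 175 + 670 + 425 + 580) = 2,310; DTI = 2,310/5,550 = 41.6%.
Reserves = 8,690/580 = 15.0 months.
Option A: score 644 ≥ 620; DTI 41.6% ≤ 43%; employment 47 ≥ 18 mo; reserves 15.0 ≥ 3 mo → qualifies.
Option B: score 644 < 680; DTI 41.6% ≤ 43%; employment 47 ≥ 18 mo; reserves 15.0 ≥ 3 mo → does not qualify.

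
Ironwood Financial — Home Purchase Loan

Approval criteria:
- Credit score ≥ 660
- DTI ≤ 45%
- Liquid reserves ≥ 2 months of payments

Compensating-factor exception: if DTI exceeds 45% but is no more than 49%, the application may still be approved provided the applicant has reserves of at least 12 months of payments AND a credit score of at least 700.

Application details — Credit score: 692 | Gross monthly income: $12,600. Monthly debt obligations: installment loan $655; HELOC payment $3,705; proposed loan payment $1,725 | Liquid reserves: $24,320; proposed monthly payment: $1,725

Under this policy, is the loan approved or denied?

Credit score 692 ≥ 660 (meets base)
Total debts = (655 + 3,705 + 1,725) = 6,085. DTI = 6,085/12,600 = 48.3% > 45% — standard DTI limit exceeded.
Reserves: 24,320 ÷ 1,725 = 14.1 months (meets 2-month minimum)
48.3% falls in the override range (45%–49%), so the compensating-factor test applies.
Override check — reserves: 14.1 mo (ok); score: 692 (below 700).
Compensating-factor requirement not fully met.

Denied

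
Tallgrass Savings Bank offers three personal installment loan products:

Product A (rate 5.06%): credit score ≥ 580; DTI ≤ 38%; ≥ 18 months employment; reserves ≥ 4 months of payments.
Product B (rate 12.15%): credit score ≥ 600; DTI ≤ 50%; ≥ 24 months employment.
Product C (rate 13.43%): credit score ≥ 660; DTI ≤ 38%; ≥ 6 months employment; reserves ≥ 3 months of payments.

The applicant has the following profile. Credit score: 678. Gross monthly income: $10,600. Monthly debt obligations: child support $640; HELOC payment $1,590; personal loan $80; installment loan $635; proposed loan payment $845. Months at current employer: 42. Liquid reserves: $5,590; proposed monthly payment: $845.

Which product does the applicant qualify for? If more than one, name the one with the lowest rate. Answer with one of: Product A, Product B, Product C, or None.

Product A

Total debts = (640 + 1,590 + 80 + 635 + 845) = 3,790; DTI = 3,790/10,600 = 35.8%.
Reserves = 5,590/845 = 6.6 months.
Product A: score 678 ≥ 580; DTI 35.8% ≤ 38%; employment 42 ≥ 18 mo; reserves 6.6 ≥ 4 mo → qualifies.
Product B: score 678 ≥ 600; DTI 35.8% ≤ 50%; employment 42 ≥ 24 mo → qualifies.
Product C: score 678 ≥ 660; DTI 35.8% ≤ 38%; employment 42 ≥ 6 mo; reserves 6.6 ≥ 3 mo → qualifies.
Qualifying: Product A, Product B, Product C. Lowest rate is 5.06% → Product A.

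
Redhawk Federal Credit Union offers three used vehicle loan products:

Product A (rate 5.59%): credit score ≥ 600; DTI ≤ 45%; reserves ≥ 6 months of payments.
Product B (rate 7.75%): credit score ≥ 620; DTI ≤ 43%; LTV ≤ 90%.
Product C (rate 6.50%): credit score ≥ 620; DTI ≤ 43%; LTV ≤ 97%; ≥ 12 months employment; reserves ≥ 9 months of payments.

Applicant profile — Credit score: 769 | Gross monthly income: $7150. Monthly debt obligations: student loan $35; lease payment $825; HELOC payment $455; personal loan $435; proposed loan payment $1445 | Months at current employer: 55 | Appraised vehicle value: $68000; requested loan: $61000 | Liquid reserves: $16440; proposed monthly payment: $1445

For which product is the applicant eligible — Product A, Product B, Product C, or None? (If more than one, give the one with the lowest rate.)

Product A

Total debts = (35 + 825 + 455 + 435 + 1,445) = 3,195; DTI = 3,195/7,150 = 44.7%.
LTV = 61,000/68,000 = 89.7%.
Reserves = 16,440/1,445 = 11.4 months.
Product A: score 769 ≥ 600; DTI 44.7% ≤ 45%; reserves 11.4 ≥ 6 mo → qualifies.
Product B: score 769 ≥ 620; DTI 44.7% > 43%; LTV 89.7% ≤ 90% → does not qualify.
Product C: score 769 ≥ 620; DTI 44.7% > 43%; LTV 89.7% ≤ 97%; employment 55 ≥ 12 mo; reserves 11.4 ≥ 9 mo → does not qualify.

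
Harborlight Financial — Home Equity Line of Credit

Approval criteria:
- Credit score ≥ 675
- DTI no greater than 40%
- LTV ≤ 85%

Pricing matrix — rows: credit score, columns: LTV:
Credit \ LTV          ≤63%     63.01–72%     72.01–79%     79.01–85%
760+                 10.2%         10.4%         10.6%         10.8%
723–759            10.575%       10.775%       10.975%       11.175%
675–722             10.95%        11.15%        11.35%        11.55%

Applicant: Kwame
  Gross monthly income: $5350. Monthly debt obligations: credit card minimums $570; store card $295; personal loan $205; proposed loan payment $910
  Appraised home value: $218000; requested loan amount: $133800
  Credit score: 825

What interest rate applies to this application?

10.2%

Credit score 825 ≥ 675; Total monthly debts = (570 + 295 + 205 + 910) = 1,980. Debt-to-income = 1,980/5,350 = 37% — meets 40% limit
LTV: 133,800 ÷ 218,000 = 61.4%, within 85% cap
Credit 825 → row 760+; LTV 61.4% → column ≤63%. Grid cell → 10.2%.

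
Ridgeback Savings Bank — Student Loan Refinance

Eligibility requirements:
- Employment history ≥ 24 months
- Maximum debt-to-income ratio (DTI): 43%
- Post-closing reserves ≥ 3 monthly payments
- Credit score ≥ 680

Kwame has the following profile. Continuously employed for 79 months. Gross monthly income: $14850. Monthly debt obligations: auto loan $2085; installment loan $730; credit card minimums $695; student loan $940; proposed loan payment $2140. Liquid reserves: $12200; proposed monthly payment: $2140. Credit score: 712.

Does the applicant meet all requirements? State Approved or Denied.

Employment 79 ≥ 24 months
Total monthly debts = (2,085 + 730 + 695 + 940 + 2,140) = 6,590. DTI: 6,590 ÷ 14,850 = 44.4%, exceeds the 43% cap
Reserves: 12,200 ÷ 2,140 = 5.7 months (meets 3-month minimum)
Credit score 712 ≥ 680 (meets)
Fails on DTI.

Denied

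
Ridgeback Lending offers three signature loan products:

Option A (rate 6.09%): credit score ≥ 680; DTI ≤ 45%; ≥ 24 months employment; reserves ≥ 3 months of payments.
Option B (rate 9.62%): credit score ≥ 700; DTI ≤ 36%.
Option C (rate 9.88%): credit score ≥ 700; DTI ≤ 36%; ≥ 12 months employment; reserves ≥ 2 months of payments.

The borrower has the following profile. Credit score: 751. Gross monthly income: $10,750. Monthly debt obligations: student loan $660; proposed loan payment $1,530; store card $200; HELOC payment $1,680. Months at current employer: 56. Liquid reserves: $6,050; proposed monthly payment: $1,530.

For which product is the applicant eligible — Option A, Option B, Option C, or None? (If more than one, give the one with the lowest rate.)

Total debts = (660 + 1,530 + 200 + 1,680) = 4,070; DTI = 4,070/10,750 = 37.9%.
Reserves = 6,050/1,530 = 4.0 months.
Option A: score 751 ≥ 680; DTI 37.9% ≤ 45%; employment 56 ≥ 24 mo; reserves 4.0 ≥ 3 mo → qualifies.
Option B: score 751 ≥ 700; DTI 37.9% > 36% → does not qualify.
Option C: score 751 ≥ 700; DTI 37.9% > 36%; employment 56 ≥ 12 mo; reserves 4.0 ≥ 2 mo → does not qualify.

Option A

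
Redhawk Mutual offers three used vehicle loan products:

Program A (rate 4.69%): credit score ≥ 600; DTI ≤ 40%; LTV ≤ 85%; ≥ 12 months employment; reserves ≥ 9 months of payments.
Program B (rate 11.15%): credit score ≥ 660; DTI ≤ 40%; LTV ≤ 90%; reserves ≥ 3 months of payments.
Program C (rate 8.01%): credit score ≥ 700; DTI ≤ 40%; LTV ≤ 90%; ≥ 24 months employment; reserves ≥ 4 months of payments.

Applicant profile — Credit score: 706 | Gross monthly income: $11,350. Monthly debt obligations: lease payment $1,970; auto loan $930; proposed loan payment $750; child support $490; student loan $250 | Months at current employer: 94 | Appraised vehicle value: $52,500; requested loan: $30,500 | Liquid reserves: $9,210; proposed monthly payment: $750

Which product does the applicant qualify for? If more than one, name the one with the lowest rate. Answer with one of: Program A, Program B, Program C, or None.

Total debts = (1,970 + 930 + 750 + 490 + 250) = 4,390; DTI = 4,390/11,350 = 38.7%.
LTV = 30,500/52,500 = 58.1%.
Reserves = 9,210/750 = 12.3 months.
Program A: score 706 ≥ 600; DTI 38.7% ≤ 40%; LTV 58.1% ≤ 85%; employment 94 ≥ 12 mo; reserves 12.3 ≥ 9 mo → qualifies.
Program B: score 706 ≥ 660; DTI 38.7% ≤ 40%; LTV 58.1% ≤ 90%; reserves 12.3 ≥ 3 mo → qualifies.
Program C: score 706 ≥ 700; DTI 38.7% ≤ 40%; LTV 58.1% ≤ 90%; employment 94 ≥ 24 mo; reserves 12.3 ≥ 4 mo → qualifies.
Qualifying: Program A, Program B, Program C. Lowest rate is 4.69% → Program A.

Program A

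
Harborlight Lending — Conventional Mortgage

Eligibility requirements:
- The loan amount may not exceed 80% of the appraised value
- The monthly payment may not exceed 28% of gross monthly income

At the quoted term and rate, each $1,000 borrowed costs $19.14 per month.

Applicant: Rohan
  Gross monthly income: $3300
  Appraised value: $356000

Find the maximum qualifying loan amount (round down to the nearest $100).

Payment cap: 28% × $3,300 = $924/month.
At $19.14 per $1,000, that supports 924/19.14 × 1,000 ≈ $48,275 → $48,200.
LTV cap: 80% × $356,000 = $284,800 → $284,800.
Binding constraint: payment-to-income.

$48,200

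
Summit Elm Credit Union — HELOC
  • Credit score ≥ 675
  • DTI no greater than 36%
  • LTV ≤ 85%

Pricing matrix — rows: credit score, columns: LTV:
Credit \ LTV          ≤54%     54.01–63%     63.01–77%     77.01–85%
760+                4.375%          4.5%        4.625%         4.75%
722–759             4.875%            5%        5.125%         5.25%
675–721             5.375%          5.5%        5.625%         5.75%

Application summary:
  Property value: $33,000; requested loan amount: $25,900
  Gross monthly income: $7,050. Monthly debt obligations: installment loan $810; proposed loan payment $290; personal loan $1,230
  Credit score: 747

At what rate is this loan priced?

5.25%

Credit score 747 ≥ 675; Total monthly debts = (810 + 290 + 1,230) = 2,330. DTI = 2,330/7,050 = 33% ≤ 36%
LTV = 25,900/33,000 = 78.5% ≤ 85%
Row: 747 falls in 722–759. Column: 78.5% falls in 77.01–85%. Rate = 5.25%.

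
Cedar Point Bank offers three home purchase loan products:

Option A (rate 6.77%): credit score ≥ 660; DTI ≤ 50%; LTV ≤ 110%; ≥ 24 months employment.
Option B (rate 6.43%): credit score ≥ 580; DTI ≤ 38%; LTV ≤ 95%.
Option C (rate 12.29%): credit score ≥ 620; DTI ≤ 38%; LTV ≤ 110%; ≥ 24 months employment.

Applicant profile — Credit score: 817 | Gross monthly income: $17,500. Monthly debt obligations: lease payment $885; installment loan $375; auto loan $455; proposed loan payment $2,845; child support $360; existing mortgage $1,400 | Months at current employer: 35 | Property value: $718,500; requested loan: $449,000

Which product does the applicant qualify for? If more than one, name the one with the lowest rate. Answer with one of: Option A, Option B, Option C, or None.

Option B

Total debts = (885 + 375 + 455 + 2,845 + 360 + 1,400) = 6,320; DTI = 6,320/17,500 = 36.1%.
LTV = 449,000/718,500 = 62.5%.
Option A: score 817 ≥ 660; DTI 36.1% ≤ 50%; LTV 62.5% ≤ 110%; employment 35 ≥ 24 mo → qualifies.
Option B: score 817 ≥ 580; DTI 36.1% ≤ 38%; LTV 62.5% ≤ 95% → qualifies.
Option C: score 817 ≥ 620; DTI 36.1% ≤ 38%; LTV 62.5% ≤ 110%; employment 35 ≥ 24 mo → qualifies.
Qualifying: Option A, Option B, Option C. Lowest rate is 6.43% → Option B.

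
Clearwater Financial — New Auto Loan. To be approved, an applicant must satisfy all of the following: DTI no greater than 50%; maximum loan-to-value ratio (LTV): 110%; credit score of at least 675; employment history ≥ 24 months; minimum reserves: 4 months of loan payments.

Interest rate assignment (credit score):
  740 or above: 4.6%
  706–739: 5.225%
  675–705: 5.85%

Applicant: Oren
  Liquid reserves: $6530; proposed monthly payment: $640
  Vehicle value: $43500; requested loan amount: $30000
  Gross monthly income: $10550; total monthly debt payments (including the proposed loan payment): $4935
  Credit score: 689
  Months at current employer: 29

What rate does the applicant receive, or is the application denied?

Approved at 5.85%

Credit score 689 ≥ 675 (meets minimum)
Reserves = 6,530/640 = 10.2 months ≥ 4
DTI = 4,935/10,550 = 46.8% ≤ 50%
Employment 29 ≥ 24 months
Loan-to-value = 30,000/43,500 = 69% — pass (110% max)
All requirements met. Score 689 falls in the 675–705 tier → 5.85%.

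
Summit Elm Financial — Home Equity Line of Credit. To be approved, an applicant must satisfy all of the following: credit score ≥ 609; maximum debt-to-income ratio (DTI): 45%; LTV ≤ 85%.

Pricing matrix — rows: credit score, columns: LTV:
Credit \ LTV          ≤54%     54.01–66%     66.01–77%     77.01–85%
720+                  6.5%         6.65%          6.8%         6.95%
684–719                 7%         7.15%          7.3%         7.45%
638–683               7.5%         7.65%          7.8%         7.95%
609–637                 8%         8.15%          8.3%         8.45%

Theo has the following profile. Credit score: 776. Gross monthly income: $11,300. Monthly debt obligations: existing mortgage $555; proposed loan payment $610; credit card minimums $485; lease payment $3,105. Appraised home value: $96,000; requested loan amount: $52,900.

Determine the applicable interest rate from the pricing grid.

6.65%

Credit score 776 ≥ 609; Total monthly debts = (555 + 610 + 485 + 3,105) = 4,755. DTI = 4,755/11,300 = 42.1% ≤ 45%
LTV: 52,900 ÷ 96,000 = 55.1%, within 85% cap
Row: 776 falls in 720+. Column: 55.1% falls in 54.01–66%. Rate = 6.65%.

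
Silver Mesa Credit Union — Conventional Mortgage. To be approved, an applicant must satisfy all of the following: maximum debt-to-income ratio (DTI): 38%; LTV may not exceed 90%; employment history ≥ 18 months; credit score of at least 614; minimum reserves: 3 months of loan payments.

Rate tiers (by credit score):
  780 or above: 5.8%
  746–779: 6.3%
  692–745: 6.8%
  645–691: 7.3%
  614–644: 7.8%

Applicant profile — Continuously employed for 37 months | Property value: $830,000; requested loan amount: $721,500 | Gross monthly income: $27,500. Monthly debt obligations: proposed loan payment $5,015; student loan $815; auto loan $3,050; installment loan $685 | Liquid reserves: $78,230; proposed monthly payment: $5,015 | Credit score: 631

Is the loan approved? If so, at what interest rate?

Credit score 631 ≥ 614 (meets minimum)
Employment 37 ≥ 18 months
Total monthly debts = (5,015 + 815 + 3,050 + 685) = 9,565. Debt-to-income = 9,565/27,500 = 34.8% — meets 38% limit
LTV: 721,500 ÷ 830,000 = 86.9%, within 90% cap
Liquid reserves cover 78,230/5,015 = 15.6 months — ≥ 3 required
All requirements met. Score 631 falls in the 614–644 tier → 7.8%.

Approved at 7.8%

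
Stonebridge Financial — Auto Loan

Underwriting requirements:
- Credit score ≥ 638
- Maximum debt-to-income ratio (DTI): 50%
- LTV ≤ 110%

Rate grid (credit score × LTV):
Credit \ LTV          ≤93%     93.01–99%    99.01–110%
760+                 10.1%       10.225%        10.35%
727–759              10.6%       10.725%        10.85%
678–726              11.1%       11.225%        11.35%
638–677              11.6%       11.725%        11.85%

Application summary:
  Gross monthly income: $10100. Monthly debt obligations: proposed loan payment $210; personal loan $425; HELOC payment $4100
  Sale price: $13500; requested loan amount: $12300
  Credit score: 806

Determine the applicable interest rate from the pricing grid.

10.1%

Credit score 806 ≥ 638; Total monthly debts = (210 + 425 + 4,100) = 4,735. DTI = 4,735/10,100 = 46.9% ≤ 50%
LTV: 12,300 ÷ 13,500 = 91.1%, within 110% cap
Score 806 is in the 760+ band; LTV 91.1% is in the ≤93% band → 10.1%.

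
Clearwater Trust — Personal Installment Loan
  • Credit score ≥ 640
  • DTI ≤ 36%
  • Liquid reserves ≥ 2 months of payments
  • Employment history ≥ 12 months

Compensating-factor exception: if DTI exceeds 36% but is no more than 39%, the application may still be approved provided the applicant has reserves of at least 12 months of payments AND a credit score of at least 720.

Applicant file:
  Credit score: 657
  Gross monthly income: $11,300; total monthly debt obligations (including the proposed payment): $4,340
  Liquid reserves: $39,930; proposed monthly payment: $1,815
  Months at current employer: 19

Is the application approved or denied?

Denied

Credit score 657 ≥ 640 (meets base)
DTI: 4,340 ÷ 11,300 = 38.4%, over the 36% base limit.
Liquid reserves cover 39,930/1,815 = 22.0 months — ≥ 2 required
Employment 19 ≥ 12 months
38.4% falls in the override range (36%–39%), so the compensating-factor test applies.
Override check — reserves: 22.0 mo (ok); score: 657 (below 720).
Compensating-factor requirement not fully met.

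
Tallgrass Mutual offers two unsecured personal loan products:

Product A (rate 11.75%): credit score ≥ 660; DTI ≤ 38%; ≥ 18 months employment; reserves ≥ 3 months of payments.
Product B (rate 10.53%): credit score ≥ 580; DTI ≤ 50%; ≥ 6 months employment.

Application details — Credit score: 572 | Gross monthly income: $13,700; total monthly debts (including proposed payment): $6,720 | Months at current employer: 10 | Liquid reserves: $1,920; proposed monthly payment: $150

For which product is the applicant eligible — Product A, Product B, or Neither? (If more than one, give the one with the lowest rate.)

Neither

DTI = 6,720/13,700 = 49.1%.
Reserves = 1,920/150 = 12.8 months.
Product A: score 572 < 660; DTI 49.1% > 38%; employment 10 < 18 mo; reserves 12.8 ≥ 3 mo → does not qualify.
Product B: score 572 < 580; DTI 49.1% ≤ 50%; employment 10 ≥ 6 mo → does not qualify.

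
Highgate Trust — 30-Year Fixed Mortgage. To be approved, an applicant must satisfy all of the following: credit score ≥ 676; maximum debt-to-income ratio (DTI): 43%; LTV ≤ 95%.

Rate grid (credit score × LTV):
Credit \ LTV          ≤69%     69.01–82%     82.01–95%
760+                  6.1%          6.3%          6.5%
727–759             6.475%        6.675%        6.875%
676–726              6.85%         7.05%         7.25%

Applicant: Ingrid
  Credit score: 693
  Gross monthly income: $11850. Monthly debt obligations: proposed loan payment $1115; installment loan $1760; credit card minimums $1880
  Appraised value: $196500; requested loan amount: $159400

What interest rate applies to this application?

7.05%

Credit score 693 ≥ 676; Total monthly debts = (1,115 + 1,760 + 1,880) = 4,755. DTI: 4,755 ÷ 11,850 = 40.1%, within the 43% cap
LTV = 159,400/196,500 = 81.1% ≤ 95%
Credit 693 → row 676–726; LTV 81.1% → column 69.01–82%. Grid cell → 7.05%.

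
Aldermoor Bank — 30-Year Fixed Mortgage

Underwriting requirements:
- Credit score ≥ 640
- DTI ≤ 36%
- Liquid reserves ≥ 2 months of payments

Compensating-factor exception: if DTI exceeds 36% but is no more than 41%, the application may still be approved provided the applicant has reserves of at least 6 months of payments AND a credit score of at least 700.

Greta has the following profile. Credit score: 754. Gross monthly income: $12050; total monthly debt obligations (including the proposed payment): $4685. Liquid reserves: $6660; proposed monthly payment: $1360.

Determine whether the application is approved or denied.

Credit score 754 ≥ 640 (meets base)
DTI = 4,685/12,050 = 38.9% > 36% — standard DTI limit exceeded.
Reserves = 6,660/1,360 = 4.9 months ≥ 2
38.9% falls in the override range (36%–41%), so the compensating-factor test applies.
Override check — reserves: 4.9 mo (short of 6); score: 754 (ok).
Override conditions not both satisfied; exception does not apply.

Denied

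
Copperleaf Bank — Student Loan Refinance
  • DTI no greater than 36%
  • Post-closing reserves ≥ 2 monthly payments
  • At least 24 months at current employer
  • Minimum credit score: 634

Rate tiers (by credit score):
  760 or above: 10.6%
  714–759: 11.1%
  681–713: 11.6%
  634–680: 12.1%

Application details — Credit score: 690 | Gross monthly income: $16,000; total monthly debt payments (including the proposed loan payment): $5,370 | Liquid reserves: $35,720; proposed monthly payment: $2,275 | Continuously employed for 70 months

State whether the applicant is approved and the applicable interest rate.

Credit score 690 ≥ 634 (meets minimum)
Employment 70 ≥ 24 months
Reserves: 35,720 ÷ 2,275 = 15.7 months (meets 2-month minimum)
DTI: 5,370 ÷ 16,000 = 33.6%, within the 36% cap
All requirements met. Score 690 falls in the 681–713 tier → 11.6%.

Approved at 11.6%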